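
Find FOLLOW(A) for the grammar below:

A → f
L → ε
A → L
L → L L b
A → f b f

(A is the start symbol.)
{ $ }

A is the start symbol, so $ ∈ FOLLOW(A).
A does not occur on any right-hand side.

Taking the union: FOLLOW(A) = { $ }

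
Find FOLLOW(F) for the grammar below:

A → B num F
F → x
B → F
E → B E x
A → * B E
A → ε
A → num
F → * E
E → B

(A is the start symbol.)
In A → B num F: F is at the end, add FOLLOW(A)
In B → F: F is at the end, add FOLLOW(B)

The FOLLOW sets referred to above (computed the same way, to a fixed point):
  FOLLOW(A) = { $ }
  FOLLOW(B) = { $, '*', 'num', 'x' }

Taking the union: FOLLOW(F) = { $, '*', 'num', 'x' }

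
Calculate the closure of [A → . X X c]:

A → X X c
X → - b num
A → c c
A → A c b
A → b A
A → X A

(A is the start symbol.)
To compute CLOSURE, for each item [A → α.Bβ] where B is a non-terminal, add [B → .γ] for all productions B → γ; repeat for the newly added items until nothing changes.

Start with: [A → . X X c]
  [A → . X X c] has the dot before X: add [X → . - b num]
No further items can be added.

CLOSURE = { [A → . X X c], [X → . - b num] }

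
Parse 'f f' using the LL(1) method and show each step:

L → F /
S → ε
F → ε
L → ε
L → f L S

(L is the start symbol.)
LL(1) parsing maintains a stack (initially the start symbol over $) and the input. At each step: if the stack top is a terminal, match it against the current input token; if it is a non-terminal N, replace it with the RHS of M[N, lookahead] (the unique production whose predict set contains the lookahead).

Stack is shown with the top on the left.

Stack      Input  Action
------------------------
L $        f f $  output L → f L S
f L S $    f f $  match 'f'
L S $      f $    output L → f L S
f L S S $  f $    match 'f'
L S S $    $      output L → ε
S S $      $      output S → ε
S $        $      output S → ε
$          $      accept

The string is accepted.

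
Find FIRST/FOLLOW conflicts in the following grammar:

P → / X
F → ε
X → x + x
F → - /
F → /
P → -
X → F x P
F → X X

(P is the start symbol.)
Yes. F → X X with FOLLOW(F) on { 'x' }

Nullable non-terminals: F.
FIRST sets used below: FIRST(X) = { '-', '/', 'x' }

F: nullable alternative(s) F → ε; FOLLOW(F) = { 'x' }
  F → ε: FIRST \ {ε} = { } — this is the only nullable alternative, skip
  F → - /: FIRST \ {ε} = { '-' } — disjoint from FOLLOW(F)
  F → /: FIRST \ {ε} = { '/' } — disjoint from FOLLOW(F)
  F → X X: FIRST \ {ε} = { '-', '/', 'x' } — overlaps FOLLOW(F) on { 'x' }: CONFLICT

P, X have no nullable alternative, so no FIRST/FOLLOW check is needed there.

So the grammar has 1 FIRST/FOLLOW conflict (marked CONFLICT above).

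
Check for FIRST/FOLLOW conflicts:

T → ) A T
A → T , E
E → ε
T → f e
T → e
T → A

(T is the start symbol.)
No FIRST/FOLLOW conflicts.

A FIRST/FOLLOW conflict occurs when a non-terminal N has a nullable alternative N → β (β ⇒* ε) and another alternative N → α with FIRST(α) ∩ FOLLOW(N) ≠ ∅: on such a lookahead the parser cannot decide between expanding α and letting N vanish via β.

Nullable non-terminals: E.
E has a nullable alternative but only one production, so nothing to check.

A, T have no nullable alternative, so no FIRST/FOLLOW check is needed there.

No FIRST/FOLLOW conflicts found.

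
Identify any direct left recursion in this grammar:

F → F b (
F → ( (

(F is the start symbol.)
Direct left recursion occurs when N → N α for some non-terminal N (the right-hand side begins with the left-hand side itself).

F → F b (: LEFT RECURSIVE (starts with F)
F → ( (: starts with '('

The grammar has direct left recursion on: F.

Answer: Yes, F is left-recursive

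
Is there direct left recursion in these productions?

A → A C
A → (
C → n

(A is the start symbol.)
Direct left recursion occurs when N → N α for some non-terminal N (the right-hand side begins with the left-hand side itself).

A → A C: LEFT RECURSIVE (starts with A)
A → (: starts with '('
C → n: starts with n

The grammar has direct left recursion on: A.

Answer: Yes, A is left-recursive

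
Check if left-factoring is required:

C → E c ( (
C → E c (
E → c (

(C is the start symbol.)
Left-factoring is needed when two productions for the same non-terminal
share a common prefix on the right-hand side.

Productions for C:
  C → E c ( (
  C → E c (

Found common prefix 'E c (' in productions for C

Answer: Yes, C has productions with common prefix 'E c ('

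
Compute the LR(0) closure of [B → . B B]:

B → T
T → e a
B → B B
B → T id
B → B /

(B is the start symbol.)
Start with: [B → . B B]
  [B → . B B] has the dot before B: add [B → . T], [B → . T id], [B → . B /]
  [B → . T] has the dot before T: add [T → . e a]
No further items can be added.

CLOSURE = { [B → . B /], [B → . B B], [B → . T id], [B → . T], [T → . e a] }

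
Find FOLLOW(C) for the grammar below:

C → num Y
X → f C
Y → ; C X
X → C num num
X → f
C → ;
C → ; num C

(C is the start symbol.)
{ $, ';', 'f', 'num' }

To compute FOLLOW(C), find every occurrence of C on a right-hand side N → α C β: add FIRST(β) \ {ε}, and if β is empty or nullable also add FOLLOW(N). Iterate to a fixed point.

C is the start symbol, so $ ∈ FOLLOW(C).
In X → f C: C is at the end, add FOLLOW(X)
In Y → ; C X: C is followed by X, add FIRST(X) \ {ε} = { ';', 'f', 'num' }
In X → C num num: C is followed by num num, add FIRST(num num) \ {ε} = { 'num' }
In C → ; num C: C is at the end; this adds FOLLOW(C) to itself — nothing new

The FOLLOW sets referred to above (computed the same way, to a fixed point):
  FOLLOW(X) = { $, ';', 'f', 'num' }

Taking the union: FOLLOW(C) = { $, ';', 'f', 'num' }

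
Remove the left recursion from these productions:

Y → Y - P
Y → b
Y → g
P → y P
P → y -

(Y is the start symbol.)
Y is directly left-recursive. The standard transformation for
  A → A α₁ | ... | A α_m | β₁ | ... | β_n
is
  A  → β₁ A' | ... | β_n A'
  A' → α₁ A' | ... | α_m A' | ε

Y → b becomes Y → b Y'
Y → g becomes Y → g Y'
Y → Y - P becomes Y' → - P Y'
Add Y' → ε

Productions for other non-terminals are unchanged:
  P → y P
  P → y -

Resulting grammar:
Y → b Y'
Y → g Y'
Y' → - P Y'
Y' → ε
P → y P
P → y -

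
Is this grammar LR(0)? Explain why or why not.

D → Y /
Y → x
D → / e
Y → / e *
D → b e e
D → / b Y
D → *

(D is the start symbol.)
A grammar is LR(0) if no state in the canonical LR(0) collection has:
  - both a shift item (dot before a terminal) and a complete item (shift-reduce conflict), or
  - two or more complete items (reduce-reduce conflict; the accept item [D' → D .] counts as a complete item here).

Augment with D' → D and build the canonical LR(0) collection (I0 = CLOSURE({[D' → . D]}), then GOTO on every symbol after a dot until no new states appear). It has 16 states:
  I0: { [D → . *], [D → . / b Y], [D → . / e], [D → . Y /], [D → . b e e], [D' → . D], [Y → . / e *], [Y → . x] }  — shift
  I1: { [D → * .] }  — reduce
  I2: { [D → / . b Y], [D → / . e], [Y → / . e *] }  — shift
  I3: { [D' → D .] }  — accept
  I4: { [D → Y . /] }  — shift
  I5: { [D → b . e e] }  — shift
  I6: { [Y → x .] }  — reduce
  I7: { [D → b e . e] }  — shift
  I8: { [D → b e e .] }  — reduce
  I9: { [D → Y / .] }  — reduce
  I10: { [D → / b . Y], [Y → . / e *], [Y → . x] }  — shift
  I11: { [D → / e .], [Y → / e . *] }  — shift, reduce
  I12: { [Y → / e * .] }  — reduce
  I13: { [Y → / . e *] }  — shift
  I14: { [D → / b Y .] }  — reduce
  I15: { [Y → / e . *] }  — shift

Conflict in state I11:
  Shift-reduce conflict between [D → / e .] and [Y → / e . *]
So the grammar is NOT LR(0).

Answer: No. Shift-reduce conflict between [D → / e .] and [Y → / e . *]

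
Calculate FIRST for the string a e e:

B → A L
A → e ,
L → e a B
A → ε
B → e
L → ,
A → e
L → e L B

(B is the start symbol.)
{ 'a' }

To compute FIRST(a e e), process the symbols left to right:
Symbol a is a terminal. Add 'a' and stop.
FIRST(a e e) = { 'a' }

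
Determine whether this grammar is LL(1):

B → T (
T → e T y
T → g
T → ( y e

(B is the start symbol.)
A grammar is LL(1) if for each non-terminal N with multiple productions, the predict sets of those productions are pairwise disjoint, where PREDICT(N → α) = (FIRST(α) \ {ε}) ∪ (FOLLOW(N) if α ⇒* ε).

For T:
  PREDICT(T → e T y) = { 'e' }
  PREDICT(T → g) = { 'g' }
  PREDICT(T → '(' y e) = { '(' }
B has a single production, so nothing to check there.

All predict sets are disjoint. The grammar IS LL(1).

Answer: Yes, the grammar is LL(1).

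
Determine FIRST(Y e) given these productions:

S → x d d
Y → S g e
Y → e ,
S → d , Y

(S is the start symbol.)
{ 'd', 'e', 'x' }

FIRST sets of the non-terminals involved (from the grammar, by fixed-point iteration):
  FIRST(Y) = { 'd', 'e', 'x' }

To compute FIRST(Y e), process the symbols left to right:
Symbol Y is a non-terminal. Add FIRST(Y) \ {ε} = { 'd', 'e', 'x' }
Y is not nullable (ε ∉ FIRST(Y)), so stop here.
FIRST(Y e) = { 'd', 'e', 'x' }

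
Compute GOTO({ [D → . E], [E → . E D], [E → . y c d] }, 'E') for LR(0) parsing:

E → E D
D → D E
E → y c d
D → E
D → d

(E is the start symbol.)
{ [D → . D E], [D → . E], [D → . d], [D → E .], [E → . E D], [E → . y c d], [E → E . D] }

GOTO(I, 'E') = CLOSURE({ [A → αX.β] : [A → α.Xβ] ∈ I, X = 'E' })

Items with dot before 'E', with the dot advanced:
  [D → . E] → [D → E .]
  [E → . E D] → [E → E . D]
Closure of the advanced items:
  [E → E . D] has the dot before D: add [D → . D E], [D → . E], [D → . d]
  [D → . E] has the dot before E: add [E → . E D], [E → . y c d]

GOTO = { [D → . D E], [D → . E], [D → . d], [D → E .], [E → . E D], [E → . y c d], [E → E . D] }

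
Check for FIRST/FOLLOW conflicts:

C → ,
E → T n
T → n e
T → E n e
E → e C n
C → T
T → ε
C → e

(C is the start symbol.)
Yes. T → n e with FOLLOW(T) on { 'n' }; T → E n e with FOLLOW(T) on { 'n' }

A FIRST/FOLLOW conflict occurs when a non-terminal N has a nullable alternative N → β (β ⇒* ε) and another alternative N → α with FIRST(α) ∩ FOLLOW(N) ≠ ∅: on such a lookahead the parser cannot decide between expanding α and letting N vanish via β.

Nullable non-terminals: C, T.
FIRST sets used below: FIRST(T) = { 'e', 'n', ε }, FIRST(E) = { 'e', 'n' }

C: nullable alternative(s) C → T; FOLLOW(C) = { $, 'n' }
  C → ,: FIRST \ {ε} = { ',' } — disjoint from FOLLOW(C)
  C → T: FIRST \ {ε} = { 'e', 'n' } — this is the only nullable alternative, skip
  C → e: FIRST \ {ε} = { 'e' } — disjoint from FOLLOW(C)

T: nullable alternative(s) T → ε; FOLLOW(T) = { $, 'n' }
  T → n e: FIRST \ {ε} = { 'n' } — overlaps FOLLOW(T) on { 'n' }: CONFLICT
  T → E n e: FIRST \ {ε} = { 'e', 'n' } — overlaps FOLLOW(T) on { 'n' }: CONFLICT
  T → ε: FIRST \ {ε} = { } — this is the only nullable alternative, skip

E has no nullable alternative, so no FIRST/FOLLOW check is needed there.

So the grammar has 2 FIRST/FOLLOW conflicts (marked CONFLICT above).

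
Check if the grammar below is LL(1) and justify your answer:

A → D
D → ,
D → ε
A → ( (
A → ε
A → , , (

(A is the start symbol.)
No. Predict set conflict for A: { $ }

Relevant sets:
  FIRST(D) = { ',', ε }
  FOLLOW(A) = { $ }
  FOLLOW(D) = { $ }

For A:
  PREDICT(A → D) = { $, ',' }
  PREDICT(A → '(' '(') = { '(' }
  PREDICT(A → ε) = { $ }
  PREDICT(A → ',' ',' '(') = { ',' }
For D:
  PREDICT(D → ',') = { ',' }
  PREDICT(D → ε) = { $ }

Conflict found: Predict set conflict for A: { $ }
The grammar is NOT LL(1).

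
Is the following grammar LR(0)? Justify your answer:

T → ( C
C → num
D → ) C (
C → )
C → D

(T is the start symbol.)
Augment with T' → T and build the canonical LR(0) collection (I0 = CLOSURE({[T' → . T]}), then GOTO on every symbol after a dot until no new states appear). It has 9 states:
  I0: { [T → . ( C], [T' → . T] }  — shift
  I1: { [C → . )], [C → . D], [C → . num], [D → . ) C (], [T → ( . C] }  — shift
  I2: { [T' → T .] }  — accept
  I3: { [C → ) .], [C → . )], [C → . D], [C → . num], [D → ) . C (], [D → . ) C (] }  — shift, reduce
  I4: { [T → ( C .] }  — reduce
  I5: { [C → D .] }  — reduce
  I6: { [C → num .] }  — reduce
  I7: { [D → ) C . (] }  — shift
  I8: { [D → ) C ( .] }  — reduce

Conflict in state I3:
  Shift-reduce conflict between [C → ) .] and [C → . )]
So the grammar is NOT LR(0).

Answer: No. Shift-reduce conflict between [C → ) .] and [C → . )]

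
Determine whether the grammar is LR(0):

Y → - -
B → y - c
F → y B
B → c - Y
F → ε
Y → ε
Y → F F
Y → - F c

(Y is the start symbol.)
Augment with Y' → Y and build the canonical LR(0) collection (I0 = CLOSURE({[Y' → . Y]}), then GOTO on every symbol after a dot until no new states appear). It has 16 states:
  I0: { [F → . y B], [F → .], [Y → . - -], [Y → . - F c], [Y → . F F], [Y → .], [Y' → . Y] }  — shift, 2 reduces
  I1: { [F → . y B], [F → .], [Y → - . -], [Y → - . F c] }  — shift, reduce
  I2: { [F → . y B], [F → .], [Y → F . F] }  — shift, reduce
  I3: { [Y' → Y .] }  — accept
  I4: { [B → . c - Y], [B → . y - c], [F → y . B] }  — shift
  I5: { [F → y B .] }  — reduce
  I6: { [B → c . - Y] }  — shift
  I7: { [B → y . - c] }  — shift
  I8: { [B → y - . c] }  — shift
  I9: { [B → y - c .] }  — reduce
  I10: { [B → c - . Y], [F → . y B], [F → .], [Y → . - -], [Y → . - F c], [Y → . F F], [Y → .] }  — shift, 2 reduces
  I11: { [B → c - Y .] }  — reduce
  I12: { [Y → F F .] }  — reduce
  I13: { [Y → - - .] }  — reduce
  I14: { [Y → - F . c] }  — shift
  I15: { [Y → - F c .] }  — reduce

Conflict in state I0:
  Shift-reduce conflict between [F → .] and [F → . y B]
So the grammar is NOT LR(0).

Answer: No. Shift-reduce conflict between [F → .] and [F → . y B]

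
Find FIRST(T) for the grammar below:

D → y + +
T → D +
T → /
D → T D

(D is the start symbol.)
{ '/', 'y' }

FIRST sets of the other non-terminals involved (by the same procedure, iterated to a fixed point):
  FIRST(D) = { '/', 'y' }

From T → D +:
  - D is a non-terminal: add FIRST(D) \ {ε} = { '/', 'y' }
    D is not nullable, so stop
From T → /:
  - '/' is a terminal: add '/' and stop

Collecting: FIRST(T) = { '/', 'y' }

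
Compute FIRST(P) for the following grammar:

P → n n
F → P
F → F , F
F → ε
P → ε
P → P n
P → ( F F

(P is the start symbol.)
{ '(', 'n', ε }

To compute FIRST(P), examine every production with P on the left-hand side, reading each right-hand side left to right until a non-nullable symbol is reached.

From P → n n:
  - n is a terminal: add 'n' and stop
From P → ε:
  - ε-production, so ε ∈ FIRST(P)
From P → P n:
  - P is the symbol being defined: contributes nothing new
    P is nullable, so continue to the next symbol
  - n is a terminal: add 'n' and stop
From P → ( F F:
  - '(' is a terminal: add '(' and stop

Collecting: FIRST(P) = { '(', 'n', ε }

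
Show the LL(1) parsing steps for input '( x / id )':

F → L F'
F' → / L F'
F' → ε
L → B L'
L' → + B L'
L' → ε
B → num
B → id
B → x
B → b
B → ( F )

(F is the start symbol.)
LL(1) parsing maintains a stack (initially the start symbol over $) and the input. At each step: if the stack top is a terminal, match it against the current input token; if it is a non-terminal N, replace it with the RHS of M[N, lookahead] (the unique production whose predict set contains the lookahead).

Stack is shown with the top on the left.

Stack               Input         Action
----------------------------------------
F $                 ( x / id ) $  output F → L F'
L F' $              ( x / id ) $  output L → B L'
B L' F' $           ( x / id ) $  output B → ( F )
( F ) L' F' $       ( x / id ) $  match '('
F ) L' F' $         x / id ) $    output F → L F'
L F' ) L' F' $      x / id ) $    output L → B L'
B L' F' ) L' F' $   x / id ) $    output B → x
x L' F' ) L' F' $   x / id ) $    match 'x'
L' F' ) L' F' $     / id ) $      output L' → ε
F' ) L' F' $        / id ) $      output F' → / L F'
/ L F' ) L' F' $    / id ) $      match '/'
L F' ) L' F' $      id ) $        output L → B L'
B L' F' ) L' F' $   id ) $        output B → id
id L' F' ) L' F' $  id ) $        match 'id'
L' F' ) L' F' $     ) $           output L' → ε
F' ) L' F' $        ) $           output F' → ε
) L' F' $           ) $           match ')'
L' F' $             $             output L' → ε
F' $                $             output F' → ε
$                   $             accept

The string is accepted.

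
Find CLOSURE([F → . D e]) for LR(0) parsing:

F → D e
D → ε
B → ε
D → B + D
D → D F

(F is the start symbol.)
To compute CLOSURE, for each item [A → α.Bβ] where B is a non-terminal, add [B → .γ] for all productions B → γ; repeat for the newly added items until nothing changes.

Start with: [F → . D e]
  [F → . D e] has the dot before D: add [D → .], [D → . B + D], [D → . D F]
  [D → . B + D] has the dot before B: add [B → .]
No further items can be added.

CLOSURE = { [B → .], [D → . B + D], [D → . D F], [D → .], [F → . D e] }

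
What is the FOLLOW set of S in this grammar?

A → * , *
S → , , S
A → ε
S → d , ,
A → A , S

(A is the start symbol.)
{ $, ',' }

To compute FOLLOW(S), find every occurrence of S on a right-hand side N → α S β: add FIRST(β) \ {ε}, and if β is empty or nullable also add FOLLOW(N). Iterate to a fixed point.

In S → , , S: S is at the end; this adds FOLLOW(S) to itself — nothing new
In A → A , S: S is at the end, add FOLLOW(A)

The FOLLOW sets referred to above (computed the same way, to a fixed point):
  FOLLOW(A) = { $, ',' }

Taking the union: FOLLOW(S) = { $, ',' }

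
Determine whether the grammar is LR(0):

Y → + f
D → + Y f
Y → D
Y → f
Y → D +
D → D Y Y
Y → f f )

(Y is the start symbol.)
A grammar is LR(0) if no state in the canonical LR(0) collection has:
  - both a shift item (dot before a terminal) and a complete item (shift-reduce conflict), or
  - two or more complete items (reduce-reduce conflict; the accept item [Y' → Y .] counts as a complete item here).

Augment with Y' → Y and build the canonical LR(0) collection (I0 = CLOSURE({[Y' → . Y]}), then GOTO on every symbol after a dot until no new states appear). It has 13 states:
  I0: { [D → . + Y f], [D → . D Y Y], [Y → . + f], [Y → . D +], [Y → . D], [Y → . f f )], [Y → . f], [Y' → . Y] }  — shift
  I1: { [D → + . Y f], [D → . + Y f], [D → . D Y Y], [Y → + . f], [Y → . + f], [Y → . D +], [Y → . D], [Y → . f f )], [Y → . f] }  — shift
  I2: { [D → . + Y f], [D → . D Y Y], [D → D . Y Y], [Y → . + f], [Y → . D +], [Y → . D], [Y → . f f )], [Y → . f], [Y → D . +], [Y → D .] }  — shift, reduce
  I3: { [Y' → Y .] }  — accept
  I4: { [Y → f . f )], [Y → f .] }  — shift, reduce
  I5: { [Y → f f . )] }  — shift
  I6: { [Y → f f ) .] }  — reduce
  I7: { [D → + . Y f], [D → . + Y f], [D → . D Y Y], [Y → + . f], [Y → . + f], [Y → . D +], [Y → . D], [Y → . f f )], [Y → . f], [Y → D + .] }  — shift, reduce
  I8: { [D → . + Y f], [D → . D Y Y], [D → D Y . Y], [Y → . + f], [Y → . D +], [Y → . D], [Y → . f f )], [Y → . f] }  — shift
  I9: { [D → D Y Y .] }  — reduce
  I10: { [D → + Y . f] }  — shift
  I11: { [Y → + f .], [Y → f . f )], [Y → f .] }  — shift, 2 reduces
  I12: { [D → + Y f .] }  — reduce

Conflict in state I2:
  Shift-reduce conflict between [Y → D .] and [D → . + Y f]
So the grammar is NOT LR(0).

Answer: No. Shift-reduce conflict between [Y → D .] and [D → . + Y f]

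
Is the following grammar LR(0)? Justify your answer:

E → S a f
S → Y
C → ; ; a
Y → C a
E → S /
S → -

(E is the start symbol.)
Yes, the grammar is LR(0)

Augment with E' → E and build the canonical LR(0) collection (I0 = CLOSURE({[E' → . E]}), then GOTO on every symbol after a dot until no new states appear). It has 13 states:
  I0: { [C → . ; ; a], [E → . S /], [E → . S a f], [E' → . E], [S → . -], [S → . Y], [Y → . C a] }  — shift
  I1: { [S → - .] }  — reduce
  I2: { [C → ; . ; a] }  — shift
  I3: { [Y → C . a] }  — shift
  I4: { [E' → E .] }  — accept
  I5: { [E → S . /], [E → S . a f] }  — shift
  I6: { [S → Y .] }  — reduce
  I7: { [E → S / .] }  — reduce
  I8: { [E → S a . f] }  — shift
  I9: { [E → S a f .] }  — reduce
  I10: { [Y → C a .] }  — reduce
  I11: { [C → ; ; . a] }  — shift
  I12: { [C → ; ; a .] }  — reduce

Every state is either a pure shift/goto state or contains exactly one complete item and nothing to shift — no conflicts. The grammar is LR(0).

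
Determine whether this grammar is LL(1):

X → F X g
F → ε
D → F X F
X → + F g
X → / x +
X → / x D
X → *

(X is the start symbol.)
Relevant sets:
  FIRST(F) = { ε }
  FIRST(X) = { '*', '+', '/' }

For X:
  PREDICT(X → F X g) = { '*', '+', '/' }
  PREDICT(X → '+' F g) = { '+' }
  PREDICT(X → '/' x '+') = { '/' }
  PREDICT(X → '/' x D) = { '/' }
  PREDICT(X → '*') = { '*' }
F, D have a single production, so nothing to check there.

Conflict found: Predict set conflict for X: { '+' }
The grammar is NOT LL(1).

Answer: No. Predict set conflict for X: { '+' }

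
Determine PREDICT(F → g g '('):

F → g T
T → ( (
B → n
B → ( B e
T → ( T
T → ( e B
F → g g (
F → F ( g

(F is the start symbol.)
{ 'g' }

PREDICT(F → g g '(') = (FIRST(RHS) \ {ε}) ∪ (FOLLOW(F) if ε ∈ FIRST(RHS), i.e. RHS ⇒* ε)
FIRST(g g '(') = { 'g' }
ε ∉ FIRST(g g '('), so FOLLOW(F) is not added.
PREDICT(F → g g '(') = { 'g' }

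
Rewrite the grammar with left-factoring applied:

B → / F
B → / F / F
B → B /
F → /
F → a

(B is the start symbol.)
Left-factoring transforms A → αβ₁ | αβ₂ into A → αA' and A' → β₁ | β₂
(α is the longest common prefix among the alternatives). Repeat until
no nonterminal has two alternatives with a common prefix.

Round 1: B has alternatives sharing prefix '/ F'. Introduce B': B → / F B'
  Add: B' → ε
  Add: B' → / F

No remaining common prefixes — done.

Resulting grammar:
B → / F B'
B' → ε
B' → / F
B → B /
F → /
F → a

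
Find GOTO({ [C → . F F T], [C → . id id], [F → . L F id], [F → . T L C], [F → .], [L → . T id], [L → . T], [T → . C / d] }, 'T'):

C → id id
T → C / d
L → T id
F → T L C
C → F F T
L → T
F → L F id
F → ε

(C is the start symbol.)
{ [C → . F F T], [C → . id id], [F → . L F id], [F → . T L C], [F → .], [F → T . L C], [L → . T id], [L → . T], [L → T . id], [L → T .], [T → . C / d] }

GOTO(I, 'T') = CLOSURE({ [A → αX.β] : [A → α.Xβ] ∈ I, X = 'T' })

Items with dot before 'T', with the dot advanced:
  [F → . T L C] → [F → T . L C]
  [L → . T] → [L → T .]
  [L → . T id] → [L → T . id]
Closure of the advanced items:
  [F → T . L C] has the dot before L: add [L → . T id], [L → . T]
  [L → . T id] has the dot before T: add [T → . C / d]
  [T → . C / d] has the dot before C: add [C → . id id], [C → . F F T]
  [C → . F F T] has the dot before F: add [F → . T L C], [F → . L F id], [F → .]

GOTO = { [C → . F F T], [C → . id id], [F → . L F id], [F → . T L C], [F → .], [F → T . L C], [L → . T id], [L → . T], [L → T . id], [L → T .], [T → . C / d] }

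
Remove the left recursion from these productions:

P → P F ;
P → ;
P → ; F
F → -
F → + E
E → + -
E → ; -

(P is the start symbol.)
P → ; P'
P → ; F P'
P' → F ; P'
P' → ε
F → -
F → + E
E → + -
E → ; -

P is directly left-recursive. The standard transformation for
  A → A α₁ | ... | A α_m | β₁ | ... | β_n
is
  A  → β₁ A' | ... | β_n A'
  A' → α₁ A' | ... | α_m A' | ε

P → ; becomes P → ; P'
P → ; F becomes P → ; F P'
P → P F ; becomes P' → F ; P'
Add P' → ε

Productions for other non-terminals are unchanged:
  F → -
  F → + E
  E → + -
  E → ; -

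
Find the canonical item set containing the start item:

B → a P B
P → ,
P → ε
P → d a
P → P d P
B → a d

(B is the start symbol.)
First, augment the grammar with B' → B
I₀ = CLOSURE({ [B' → . B] }):
  [B' → . B] has the dot before B: add [B → . a P B], [B → . a d]
No further items can be added.

I₀ = { [B → . a P B], [B → . a d], [B' → . B] }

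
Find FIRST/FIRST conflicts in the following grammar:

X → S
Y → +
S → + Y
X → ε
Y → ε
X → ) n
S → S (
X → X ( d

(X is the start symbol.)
Yes. X → S / X → X '(' d on { '+' }; X → ')' n / X → X '(' d on { ')' }; S → '+' Y / S → S '(' on { '+' }

A FIRST/FIRST conflict occurs when two productions N → α and N → β for the same non-terminal have FIRST(α) ∩ FIRST(β) ≠ ∅ (with ε ∈ FIRST of a nullable right-hand side, so two nullable alternatives also conflict).

FIRST sets of the non-terminals at (or reachable through a nullable prefix from) the front of some alternative:
  FIRST(S) = { '+' }
  FIRST(X) = { '(', ')', '+', ε }

Productions for X:
  X → S: FIRST = { '+' }
  X → ε: FIRST = { ε }
  X → ) n: FIRST = { ')' }
  X → X ( d: FIRST = { '(', ')', '+' }
Productions for Y:
  Y → +: FIRST = { '+' }
  Y → ε: FIRST = { ε }
Productions for S:
  S → + Y: FIRST = { '+' }
  S → S (: FIRST = { '+' }

Conflict for X: X → S and X → X ( d
  Overlap: { '+' }
Conflict for X: X → ) n and X → X ( d
  Overlap: { ')' }
Conflict for S: S → + Y and S → S (
  Overlap: { '+' }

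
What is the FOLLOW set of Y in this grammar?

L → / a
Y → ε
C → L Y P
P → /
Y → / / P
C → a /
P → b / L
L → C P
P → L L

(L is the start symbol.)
{ '/', 'a', 'b' }

To compute FOLLOW(Y), find every occurrence of Y on a right-hand side N → α Y β: add FIRST(β) \ {ε}, and if β is empty or nullable also add FOLLOW(N). Iterate to a fixed point.

In C → L Y P: Y is followed by P, add FIRST(P) \ {ε} = { '/', 'a', 'b' }

Taking the union: FOLLOW(Y) = { '/', 'a', 'b' }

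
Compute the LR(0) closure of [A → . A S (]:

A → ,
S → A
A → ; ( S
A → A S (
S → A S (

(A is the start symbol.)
To compute CLOSURE, for each item [A → α.Bβ] where B is a non-terminal, add [B → .γ] for all productions B → γ; repeat for the newly added items until nothing changes.

Start with: [A → . A S (]
  [A → . A S (] has the dot before A: add [A → . ,], [A → . ; ( S]
No further items can be added.

CLOSURE = { [A → . ,], [A → . ; ( S], [A → . A S (] }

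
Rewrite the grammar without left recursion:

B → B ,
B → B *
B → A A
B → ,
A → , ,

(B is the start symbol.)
B → A A B'
B → , B'
B' → , B'
B' → * B'
B' → ε
A → , ,

B is directly left-recursive. The standard transformation for
  A → A α₁ | ... | A α_m | β₁ | ... | β_n
is
  A  → β₁ A' | ... | β_n A'
  A' → α₁ A' | ... | α_m A' | ε

B → A A becomes B → A A B'
B → , becomes B → , B'
B → B , becomes B' → , B'
B → B * becomes B' → * B'
Add B' → ε

Productions for other non-terminals are unchanged:
  A → , ,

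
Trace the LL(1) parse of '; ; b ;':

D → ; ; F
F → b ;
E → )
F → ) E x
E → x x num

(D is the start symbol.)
Stack is shown with the top on the left.

Stack    Input      Action
--------------------------
D $      ; ; b ; $  output D → ; ; F
; ; F $  ; ; b ; $  match ';'
; F $    ; b ; $    match ';'
F $      b ; $      output F → b ;
b ; $    b ; $      match 'b'
; $      ; $        match ';'
$        $          accept

The string is accepted.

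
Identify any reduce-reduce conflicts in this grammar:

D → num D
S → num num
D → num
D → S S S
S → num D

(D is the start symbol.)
Yes — I4: [D → num D .] vs [S → num D .]; I5: [D → num .] vs [S → num num .]

A reduce-reduce conflict occurs when an LR(0) state has two complete items [A → α .] and [B → β .] — both call for a reduction, and with no lookahead the parser cannot choose between them.

Augment with D' → D and build the canonical LR(0) collection (I0 = CLOSURE({[D' → . D]}), then GOTO on every symbol after a dot until no new states appear). It has 10 states:
  I0: { [D → . S S S], [D → . num D], [D → . num], [D' → . D], [S → . num D], [S → . num num] }  — shift
  I1: { [D' → D .] }  — accept
  I2: { [D → S . S S], [S → . num D], [S → . num num] }  — shift
  I3: { [D → . S S S], [D → . num D], [D → . num], [D → num . D], [D → num .], [S → . num D], [S → . num num], [S → num . D], [S → num . num] }  — shift, reduce
  I4: { [D → num D .], [S → num D .] }  — 2 reduces
  I5: { [D → . S S S], [D → . num D], [D → . num], [D → num . D], [D → num .], [S → . num D], [S → . num num], [S → num . D], [S → num . num], [S → num num .] }  — shift, 2 reduces
  I6: { [D → S S . S], [S → . num D], [S → . num num] }  — shift
  I7: { [D → . S S S], [D → . num D], [D → . num], [S → . num D], [S → . num num], [S → num . D], [S → num . num] }  — shift
  I8: { [S → num D .] }  — reduce
  I9: { [D → S S S .] }  — reduce

I4 contains complete items [D → num D .], [S → num D .] — reduce-reduce conflict.
I5 contains complete items [D → num .], [S → num num .] — reduce-reduce conflict.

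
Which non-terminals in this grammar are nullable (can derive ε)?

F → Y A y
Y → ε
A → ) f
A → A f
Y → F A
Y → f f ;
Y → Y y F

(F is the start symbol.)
{ 'Y' }

ε-productions: Y → ε
So Y is immediately nullable.
No further non-terminal can be added: every production for the remaining non-terminals contains a terminal or a non-nullable non-terminal.
Nullable = { 'Y' }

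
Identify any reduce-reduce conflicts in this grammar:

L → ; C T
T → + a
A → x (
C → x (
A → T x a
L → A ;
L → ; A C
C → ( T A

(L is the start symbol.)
A reduce-reduce conflict occurs when an LR(0) state has two complete items [A → α .] and [B → β .] — both call for a reduction, and with no lookahead the parser cannot choose between them.

Augment with L' → L and build the canonical LR(0) collection (I0 = CLOSURE({[L' → . L]}), then GOTO on every symbol after a dot until no new states appear). It has 23 states:
  I0: { [A → . T x a], [A → . x (], [L → . ; A C], [L → . ; C T], [L → . A ;], [L' → . L], [T → . + a] }  — shift
  I1: { [T → + . a] }  — shift
  I2: { [A → . T x a], [A → . x (], [C → . ( T A], [C → . x (], [L → ; . A C], [L → ; . C T], [T → . + a] }  — shift
  I3: { [L → A . ;] }  — shift
  I4: { [L' → L .] }  — accept
  I5: { [A → T . x a] }  — shift
  I6: { [A → x . (] }  — shift
  I7: { [A → x ( .] }  — reduce
  I8: { [A → T x . a] }  — shift
  I9: { [A → T x a .] }  — reduce
  I10: { [L → A ; .] }  — reduce
  I11: { [C → ( . T A], [T → . + a] }  — shift
  I12: { [C → . ( T A], [C → . x (], [L → ; A . C] }  — shift
  I13: { [L → ; C . T], [T → . + a] }  — shift
  I14: { [A → x . (], [C → x . (] }  — shift
  I15: { [A → x ( .], [C → x ( .] }  — 2 reduces
  I16: { [L → ; C T .] }  — reduce
  I17: { [L → ; A C .] }  — reduce
  I18: { [C → x . (] }  — shift
  I19: { [C → x ( .] }  — reduce
  I20: { [A → . T x a], [A → . x (], [C → ( T . A], [T → . + a] }  — shift
  I21: { [C → ( T A .] }  — reduce
  I22: { [T → + a .] }  — reduce

I15 contains complete items [A → x ( .], [C → x ( .] — reduce-reduce conflict.

Answer: Yes — I15: [A → x ( .] vs [C → x ( .]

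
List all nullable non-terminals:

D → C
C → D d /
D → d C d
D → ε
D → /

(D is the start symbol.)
ε-productions: D → ε
So D is immediately nullable.
No further non-terminal can be added: every production for the remaining non-terminals contains a terminal or a non-nullable non-terminal.
Nullable = { 'D' }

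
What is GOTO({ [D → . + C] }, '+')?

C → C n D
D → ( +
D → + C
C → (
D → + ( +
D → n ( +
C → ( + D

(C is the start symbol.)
{ [C → . ( + D], [C → . (], [C → . C n D], [D → + . C] }

GOTO(I, '+') = CLOSURE({ [A → αX.β] : [A → α.Xβ] ∈ I, X = '+' })

Items with dot before '+', with the dot advanced:
  [D → . + C] → [D → + . C]
Closure of the advanced items:
  [D → + . C] has the dot before C: add [C → . C n D], [C → . (], [C → . ( + D]

GOTO = { [C → . ( + D], [C → . (], [C → . C n D], [D → + . C] }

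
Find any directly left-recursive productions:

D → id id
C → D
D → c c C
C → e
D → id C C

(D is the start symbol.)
No direct left recursion

D → id id: starts with id
C → D: starts with D
D → c c C: starts with c
C → e: starts with e
D → id C C: starts with id

No direct left recursion found.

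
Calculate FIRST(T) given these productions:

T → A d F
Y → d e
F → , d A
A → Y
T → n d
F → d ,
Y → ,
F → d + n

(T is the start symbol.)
To compute FIRST(T), examine every production with T on the left-hand side, reading each right-hand side left to right until a non-nullable symbol is reached.

FIRST sets of the other non-terminals involved (by the same procedure, iterated to a fixed point):
  FIRST(A) = { ',', 'd' }

From T → A d F:
  - A is a non-terminal: add FIRST(A) \ {ε} = { ',', 'd' }
    A is not nullable, so stop
From T → n d:
  - n is a terminal: add 'n' and stop

Collecting: FIRST(T) = { ',', 'd', 'n' }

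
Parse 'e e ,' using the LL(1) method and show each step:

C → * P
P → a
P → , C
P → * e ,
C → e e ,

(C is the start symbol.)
Stack is shown with the top on the left.

Stack    Input    Action
------------------------
C $      e e , $  output C → e e ,
e e , $  e e , $  match 'e'
e , $    e , $    match 'e'
, $      , $      match ','
$        $        accept

The string is accepted.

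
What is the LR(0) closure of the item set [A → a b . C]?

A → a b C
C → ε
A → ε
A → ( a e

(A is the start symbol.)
To compute CLOSURE, for each item [A → α.Bβ] where B is a non-terminal, add [B → .γ] for all productions B → γ; repeat for the newly added items until nothing changes.

Start with: [A → a b . C]
  [A → a b . C] has the dot before C: add [C → .]
No further items can be added.

CLOSURE = { [A → a b . C], [C → .] }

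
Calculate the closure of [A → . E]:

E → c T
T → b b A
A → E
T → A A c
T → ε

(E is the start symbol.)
{ [A → . E], [E → . c T] }

To compute CLOSURE, for each item [A → α.Bβ] where B is a non-terminal, add [B → .γ] for all productions B → γ; repeat for the newly added items until nothing changes.

Start with: [A → . E]
  [A → . E] has the dot before E: add [E → . c T]
No further items can be added.

CLOSURE = { [A → . E], [E → . c T] }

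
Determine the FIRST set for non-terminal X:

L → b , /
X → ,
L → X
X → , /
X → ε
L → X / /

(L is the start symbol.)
To compute FIRST(X), examine every production with X on the left-hand side, reading each right-hand side left to right until a non-nullable symbol is reached.

From X → ,:
  - ',' is a terminal: add ',' and stop
From X → , /:
  - ',' is a terminal: add ',' and stop
From X → ε:
  - ε-production, so ε ∈ FIRST(X)

Collecting: FIRST(X) = { ',', ε }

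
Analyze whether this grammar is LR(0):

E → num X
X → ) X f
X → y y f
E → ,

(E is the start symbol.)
A grammar is LR(0) if no state in the canonical LR(0) collection has:
  - both a shift item (dot before a terminal) and a complete item (shift-reduce conflict), or
  - two or more complete items (reduce-reduce conflict; the accept item [E' → E .] counts as a complete item here).

Augment with E' → E and build the canonical LR(0) collection (I0 = CLOSURE({[E' → . E]}), then GOTO on every symbol after a dot until no new states appear). It has 11 states:
  I0: { [E → . ,], [E → . num X], [E' → . E] }  — shift
  I1: { [E → , .] }  — reduce
  I2: { [E' → E .] }  — accept
  I3: { [E → num . X], [X → . ) X f], [X → . y y f] }  — shift
  I4: { [X → ) . X f], [X → . ) X f], [X → . y y f] }  — shift
  I5: { [E → num X .] }  — reduce
  I6: { [X → y . y f] }  — shift
  I7: { [X → y y . f] }  — shift
  I8: { [X → y y f .] }  — reduce
  I9: { [X → ) X . f] }  — shift
  I10: { [X → ) X f .] }  — reduce

Every state is either a pure shift/goto state or contains exactly one complete item and nothing to shift — no conflicts. The grammar is LR(0).

Answer: Yes, the grammar is LR(0)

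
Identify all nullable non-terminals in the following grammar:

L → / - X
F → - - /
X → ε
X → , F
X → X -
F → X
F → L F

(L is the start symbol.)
{ 'F', 'X' }

A non-terminal is nullable if it can derive ε (the empty string): either it has an ε-production, or it has a production whose right-hand side consists entirely of nullable non-terminals.

ε-productions: X → ε
So X is immediately nullable.
F → X: every symbol on the right is nullable, so F is nullable too.
No further non-terminal can be added: every production for the remaining non-terminals contains a terminal or a non-nullable non-terminal.
Nullable = { 'F', 'X' }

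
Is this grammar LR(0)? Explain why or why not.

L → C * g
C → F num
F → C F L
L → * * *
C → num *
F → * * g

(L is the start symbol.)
No. Shift-reduce conflict between [C → F num .] and [C → num . *]

A grammar is LR(0) if no state in the canonical LR(0) collection has:
  - both a shift item (dot before a terminal) and a complete item (shift-reduce conflict), or
  - two or more complete items (reduce-reduce conflict; the accept item [L' → L .] counts as a complete item here).

Augment with L' → L and build the canonical LR(0) collection (I0 = CLOSURE({[L' → . L]}), then GOTO on every symbol after a dot until no new states appear). It has 19 states:
  I0: { [C → . F num], [C → . num *], [F → . * * g], [F → . C F L], [L → . * * *], [L → . C * g], [L' → . L] }  — shift
  I1: { [F → * . * g], [L → * . * *] }  — shift
  I2: { [C → . F num], [C → . num *], [F → . * * g], [F → . C F L], [F → C . F L], [L → C . * g] }  — shift
  I3: { [C → F . num] }  — shift
  I4: { [L' → L .] }  — accept
  I5: { [C → num . *] }  — shift
  I6: { [C → num * .] }  — reduce
  I7: { [C → F num .] }  — reduce
  I8: { [F → * . * g], [L → C * . g] }  — shift
  I9: { [C → . F num], [C → . num *], [F → . * * g], [F → . C F L], [F → C . F L] }  — shift
  I10: { [C → . F num], [C → . num *], [C → F . num], [F → . * * g], [F → . C F L], [F → C F . L], [L → . * * *], [L → . C * g] }  — shift
  I11: { [F → C F L .] }  — reduce
  I12: { [C → F num .], [C → num . *] }  — shift, reduce
  I13: { [F → * . * g] }  — shift
  I14: { [F → * * . g] }  — shift
  I15: { [F → * * g .] }  — reduce
  I16: { [L → C * g .] }  — reduce
  I17: { [F → * * . g], [L → * * . *] }  — shift
  I18: { [L → * * * .] }  — reduce

Conflict in state I12:
  Shift-reduce conflict between [C → F num .] and [C → num . *]
So the grammar is NOT LR(0).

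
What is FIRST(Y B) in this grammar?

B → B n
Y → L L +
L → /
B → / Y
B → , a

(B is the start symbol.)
FIRST sets of the non-terminals involved (from the grammar, by fixed-point iteration):
  FIRST(Y) = { '/' }

To compute FIRST(Y B), process the symbols left to right:
Symbol Y is a non-terminal. Add FIRST(Y) \ {ε} = { '/' }
Y is not nullable (ε ∉ FIRST(Y)), so stop here.
FIRST(Y B) = { '/' }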